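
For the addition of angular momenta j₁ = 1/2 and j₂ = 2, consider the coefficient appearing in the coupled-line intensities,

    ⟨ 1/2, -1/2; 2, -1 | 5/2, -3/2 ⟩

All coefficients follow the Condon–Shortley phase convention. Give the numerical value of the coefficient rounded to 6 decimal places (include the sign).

+√(4/5) ≈ +0.894427

j₁+j₂−J=0  J+j₁−j₂=1  J−j₁+j₂=4  j₁+j₂+J+1=6
(j₁±m₁, j₂±m₂, J±M) = (0,1,1,3,1,4)
P² = 144/5
sum k=0..0:
  [0] +1/6 = 1/6
S = 1/6
C² = P²·S² = 4/5 ; C = +0.894427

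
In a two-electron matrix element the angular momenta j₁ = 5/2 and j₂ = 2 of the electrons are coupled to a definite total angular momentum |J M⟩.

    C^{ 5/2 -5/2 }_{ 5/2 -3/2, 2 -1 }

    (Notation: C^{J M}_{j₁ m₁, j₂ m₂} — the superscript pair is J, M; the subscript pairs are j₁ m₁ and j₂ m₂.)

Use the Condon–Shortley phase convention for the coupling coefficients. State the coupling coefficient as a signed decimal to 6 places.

-0.654654

triangle: 2!·3!·2!/8! = 24/40320
(j±m)!: 1!·4!·1!·3!·0!·5! = 17280
prefactor² = (2J+1)·Δ·N² = 432/7
  k=1: −1/(1!·1!·3!·0!·0!·2!) = -1/12
Σ = -1/12  ⇒  CG² = 432/7·(-1/12)² = 3/7
CG = −√(3/7) = -0.654654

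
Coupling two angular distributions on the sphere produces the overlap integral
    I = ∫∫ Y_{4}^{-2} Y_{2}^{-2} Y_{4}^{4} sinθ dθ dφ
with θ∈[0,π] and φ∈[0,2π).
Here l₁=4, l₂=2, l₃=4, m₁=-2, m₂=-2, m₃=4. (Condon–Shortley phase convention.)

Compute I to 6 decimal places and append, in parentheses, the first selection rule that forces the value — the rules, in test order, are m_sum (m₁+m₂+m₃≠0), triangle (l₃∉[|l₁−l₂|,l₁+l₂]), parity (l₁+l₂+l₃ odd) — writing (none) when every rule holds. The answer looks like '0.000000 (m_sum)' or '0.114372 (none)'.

-0.106180 (none)

m-sum 0 ✓  L=10 even ✓  2≤4≤6 ✓
Π(2lᵢ+1) = 9×5×9 = 405
triangle coeff Δ(4,2,4) = 1/13860
Σ_t [0,2]: t=0:+1/192 t=1:−1/36 t=2:+1/192 = -5/288
(3j)²=20/693 [(4 2 4; 0 0 0)], sign=-1
Σ_t [0,0]: t=0:+1/2880 = 1/2880
(3j)²=2/165 [(4 2 4; -2 -2 4)], sign=+1
⇒ 4πI² = 120/847
I = (-1)√(120/847/(4π)) = -0.10618031
No selection rule forces the value: the integral is nonzero (none).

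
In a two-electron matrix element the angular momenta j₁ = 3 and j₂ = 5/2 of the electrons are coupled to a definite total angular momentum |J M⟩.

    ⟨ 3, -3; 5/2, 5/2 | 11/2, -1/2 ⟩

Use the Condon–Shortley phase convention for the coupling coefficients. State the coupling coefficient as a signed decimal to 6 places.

+√(1/462) ≈ +0.046524

√[12·0!6!5!/12! · 0!6!5!0!5!6!] = √(1244160000/77)
  +(−1)^0/∏(0,0,6,5,0,0)! = 1/86400  (running 1/86400)
⟨..|..⟩ = √(1244160000/77)·(1/86400) = +0.046524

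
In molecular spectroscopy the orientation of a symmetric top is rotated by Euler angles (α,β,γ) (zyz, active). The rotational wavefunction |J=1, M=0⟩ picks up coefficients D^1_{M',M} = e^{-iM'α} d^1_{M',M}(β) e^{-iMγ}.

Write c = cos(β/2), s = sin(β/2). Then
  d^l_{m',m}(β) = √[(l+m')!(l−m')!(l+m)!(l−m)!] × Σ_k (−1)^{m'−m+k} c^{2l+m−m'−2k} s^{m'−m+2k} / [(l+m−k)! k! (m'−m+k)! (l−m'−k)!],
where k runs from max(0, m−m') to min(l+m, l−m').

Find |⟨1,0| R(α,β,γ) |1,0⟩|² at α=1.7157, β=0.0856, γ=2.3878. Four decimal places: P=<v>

Split into d^1_{0,0}(β=0.0856) × two z-phases.
c=cos(0.085600/2)=0.999084, s=sin(0.085600/2)=0.042787; N=√[1·1·1·1]=1.000000
Admissible k: 0..1 (factorial args all ≥0)
  k=0: (−1)^0·1.0000/(1)·0.9991^2·0.0428^0 = +0.998169
  k=1: (−1)^1·1.0000/(1)·0.9991^0·0.0428^2 = -0.001831
d^1_{0,0}(0.0856) = +0.998169 -0.001831 = +0.996339
|D^1_{0,0}|² = |d^1_{0,0}(β)|² = (+0.996339)² = 0.992691 (the z-rotation phases have unit modulus)

P=0.9927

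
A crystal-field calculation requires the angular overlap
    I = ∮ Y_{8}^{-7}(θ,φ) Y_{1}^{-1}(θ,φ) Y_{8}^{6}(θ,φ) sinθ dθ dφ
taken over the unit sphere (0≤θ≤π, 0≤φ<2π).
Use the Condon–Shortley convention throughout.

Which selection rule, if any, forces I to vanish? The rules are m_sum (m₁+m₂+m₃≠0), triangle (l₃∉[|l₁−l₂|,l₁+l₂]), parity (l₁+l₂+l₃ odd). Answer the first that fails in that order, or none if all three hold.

azimuthal sum: -7 − 1 + 6 = -2  ✗
7 ≤ 8 ≤ 9 (triangle on l)
L = 8 + 1 + 8 = 17 (odd)

m_sum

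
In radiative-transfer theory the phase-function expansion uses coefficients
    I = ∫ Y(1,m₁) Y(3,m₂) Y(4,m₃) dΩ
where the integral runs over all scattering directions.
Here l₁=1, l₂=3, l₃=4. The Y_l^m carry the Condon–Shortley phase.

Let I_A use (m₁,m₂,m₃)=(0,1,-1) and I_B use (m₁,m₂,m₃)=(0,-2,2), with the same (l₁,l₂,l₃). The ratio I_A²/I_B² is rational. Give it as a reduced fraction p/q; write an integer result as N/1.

5/4

Shared (l₁,l₂,l₃)=(1,3,4): N and (l;000)² cancel in I_A²/I_B².
A: Δ = 0!·2!·6!/9! = 1/252; Racah Σ t=0..0: t=0:+1/48 = 1/48; ⇒ 3j(1 3 4; 0 1 -1)² = 5/84, sgn -1
B: Δ = 0!·2!·6!/9! = 1/252; Racah Σ t=0..0: t=0:+1/120 = 1/120; ⇒ 3j(1 3 4; 0 -2 2)² = 1/21, sgn +1
I_A²/I_B² = (5/84)/(1/21) = 5/4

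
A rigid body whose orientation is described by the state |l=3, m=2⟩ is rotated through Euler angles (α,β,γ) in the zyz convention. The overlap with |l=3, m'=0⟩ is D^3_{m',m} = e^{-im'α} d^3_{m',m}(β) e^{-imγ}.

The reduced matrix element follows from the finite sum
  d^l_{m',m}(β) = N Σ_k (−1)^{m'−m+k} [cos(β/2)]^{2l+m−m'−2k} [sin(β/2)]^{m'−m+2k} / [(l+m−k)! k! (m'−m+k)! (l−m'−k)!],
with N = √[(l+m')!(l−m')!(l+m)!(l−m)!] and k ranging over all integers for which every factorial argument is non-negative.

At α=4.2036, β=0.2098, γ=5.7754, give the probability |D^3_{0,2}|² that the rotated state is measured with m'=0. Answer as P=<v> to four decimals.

D^3_{0,2}(4.2036,0.2098,5.7754) = e^{-i·0·4.2036}·d^3_{0,2}(0.2098)·e^{-i·2·5.7754}. Compute d first:
Half-angle: c=0.994503, s=0.104708. N=√(6·6·120·1)=65.726707
The bounds max(0,m−m')=2 and min(l+m,l−m')=3 give 2 terms
  k=2: (−1)^0·65.7267/(12)·0.9945^4·0.1047^2 = +0.058741
  k=3: (−1)^1·65.7267/(12)·0.9945^2·0.1047^4 = -0.000651
d^3_{0,2}(0.2098) = +0.058741 -0.000651 = +0.058090
|D^3_{0,2}|² = |d^3_{0,2}(β)|² = (+0.058090)² = 0.003374 (the z-rotation phases have unit modulus)

P=0.0034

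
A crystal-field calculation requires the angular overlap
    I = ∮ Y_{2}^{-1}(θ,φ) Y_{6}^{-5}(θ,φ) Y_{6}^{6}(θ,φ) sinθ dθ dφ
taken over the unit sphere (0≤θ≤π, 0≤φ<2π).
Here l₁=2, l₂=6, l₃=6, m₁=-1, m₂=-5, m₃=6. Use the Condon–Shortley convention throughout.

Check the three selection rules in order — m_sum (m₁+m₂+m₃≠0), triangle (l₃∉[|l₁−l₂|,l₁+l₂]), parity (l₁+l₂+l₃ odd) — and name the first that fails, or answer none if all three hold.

Σmᵢ = 0  ✓
l₃∈[|l₁−l₂|,l₁+l₂]=[4,8], have l₃=6  ✓
Σlᵢ = 14 ⇒ even  ✓

none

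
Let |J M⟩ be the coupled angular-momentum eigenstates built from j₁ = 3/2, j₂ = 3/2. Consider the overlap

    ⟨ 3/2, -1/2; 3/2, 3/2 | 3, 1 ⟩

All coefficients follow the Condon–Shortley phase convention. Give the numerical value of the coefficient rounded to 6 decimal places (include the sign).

triangle: 0!×3!×3!/7! = 36/5040
(j±m)!: 1!×2!×3!×0!×4!×2! = 576
prefactor² = (2J+1)×Δ×N² = 144/5
  k=0: +1/(0!×0!×2!×3!×1!×0!) = 1/12
Σ = 1/12  ⇒  CG² = 144/5×(1/12)² = 1/5
CG = +√(1/5) = +0.447214

+0.447214  (= +√(1/5))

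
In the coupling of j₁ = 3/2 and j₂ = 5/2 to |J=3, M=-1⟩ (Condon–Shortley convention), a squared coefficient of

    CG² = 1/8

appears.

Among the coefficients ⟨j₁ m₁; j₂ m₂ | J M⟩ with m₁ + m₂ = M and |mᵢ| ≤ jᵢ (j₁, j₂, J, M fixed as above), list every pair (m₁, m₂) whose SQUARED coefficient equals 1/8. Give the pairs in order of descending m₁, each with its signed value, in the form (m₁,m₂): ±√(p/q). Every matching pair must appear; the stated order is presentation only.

(3/2,-5/2): +√(1/8)

Admissible pairs with m₁+m₂ = M = -1: (-3/2,1/2), (-1/2,-1/2), (1/2,-3/2), (3/2,-5/2)
  (m₁,m₂)=(3/2,-5/2): CG² = 1/8, CG = +√(1/8)   ← matches the target
  (m₁,m₂)=(1/2,-3/2): CG² = 49/120, CG = +√(49/120)
  (m₁,m₂)=(-1/2,-1/2): CG² = 1/60, CG = −√(1/60)
  (m₁,m₂)=(-3/2,1/2): CG² = 9/20, CG = −√(9/20)
Pairs with CG² = 1/8: (3/2,-5/2): +√(1/8)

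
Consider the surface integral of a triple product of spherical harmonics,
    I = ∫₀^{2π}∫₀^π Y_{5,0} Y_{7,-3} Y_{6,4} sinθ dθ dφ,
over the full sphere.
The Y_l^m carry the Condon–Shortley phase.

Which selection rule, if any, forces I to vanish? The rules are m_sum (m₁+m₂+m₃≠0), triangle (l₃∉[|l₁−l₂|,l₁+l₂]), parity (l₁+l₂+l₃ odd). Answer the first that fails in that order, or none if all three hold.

azimuthal sum: 0 − 3 + 4 = 1  ✗
2 ≤ 6 ≤ 12 (triangle on l)
L = 5 + 7 + 6 = 18 (even)

m_sum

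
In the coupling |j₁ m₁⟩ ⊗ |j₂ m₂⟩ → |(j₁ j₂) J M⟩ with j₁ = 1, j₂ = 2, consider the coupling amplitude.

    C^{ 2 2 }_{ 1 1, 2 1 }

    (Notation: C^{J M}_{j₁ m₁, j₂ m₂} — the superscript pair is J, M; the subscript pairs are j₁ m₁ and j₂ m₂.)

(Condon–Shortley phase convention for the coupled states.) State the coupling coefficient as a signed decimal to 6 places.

+0.577350  (= +√(1/3))

√[5·1!1!3!/6! · 2!0!3!1!4!0!] = √(12)
  +(−1)^0/∏(0,1,0,3,1,0)! = 1/6  (running 1/6)
⟨..|..⟩ = √(12)·(1/6) = +0.577350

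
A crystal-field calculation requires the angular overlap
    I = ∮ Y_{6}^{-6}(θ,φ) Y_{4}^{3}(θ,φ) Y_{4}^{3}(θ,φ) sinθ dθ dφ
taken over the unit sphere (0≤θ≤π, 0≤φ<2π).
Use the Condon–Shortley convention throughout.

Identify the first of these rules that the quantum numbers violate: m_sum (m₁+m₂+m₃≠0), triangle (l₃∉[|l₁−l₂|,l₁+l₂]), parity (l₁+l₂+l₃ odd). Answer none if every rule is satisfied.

Σmᵢ = 0  ✓
l₃∈[|l₁−l₂|,l₁+l₂]=[2,10], have l₃=4  ✓
Σlᵢ = 14 ⇒ even  ✓

none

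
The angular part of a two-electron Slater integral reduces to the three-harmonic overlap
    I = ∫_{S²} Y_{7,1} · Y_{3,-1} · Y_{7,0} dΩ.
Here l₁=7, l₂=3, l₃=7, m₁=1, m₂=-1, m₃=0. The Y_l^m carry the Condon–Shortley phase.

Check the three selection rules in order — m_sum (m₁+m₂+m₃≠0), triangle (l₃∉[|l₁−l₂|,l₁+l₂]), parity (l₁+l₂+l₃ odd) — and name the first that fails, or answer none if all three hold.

m₁+m₂+m₃ = 1 − 1 + 0 = 0  ✓
triangle: |7−3|=4 ≤ l₃=7 ≤ 7+3=10  ✓
parity: l₁+l₂+l₃ = 17 is odd  ✗

parity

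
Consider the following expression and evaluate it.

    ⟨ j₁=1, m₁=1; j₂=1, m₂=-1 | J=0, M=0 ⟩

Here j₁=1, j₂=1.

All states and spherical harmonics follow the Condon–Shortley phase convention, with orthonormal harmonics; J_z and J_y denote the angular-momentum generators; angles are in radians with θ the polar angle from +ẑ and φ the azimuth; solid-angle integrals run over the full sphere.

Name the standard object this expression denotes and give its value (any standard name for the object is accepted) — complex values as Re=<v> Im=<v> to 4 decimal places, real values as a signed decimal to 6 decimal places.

This is a Clebsch–Gordan (vector-coupling) coefficient.
j₁+j₂−J=2  J+j₁−j₂=0  J−j₁+j₂=0  j₁+j₂+J+1=3
(j₁±m₁, j₂±m₂, J±M) = (2,0,0,2,0,0)
P² = 4/3
sum k=0..0:
  [0] +1/2 = 1/2
S = 1/2
C² = P²·S² = 1/3 ; C = +0.577350

Clebsch–Gordan coefficient, +√(1/3) ≈ +0.577350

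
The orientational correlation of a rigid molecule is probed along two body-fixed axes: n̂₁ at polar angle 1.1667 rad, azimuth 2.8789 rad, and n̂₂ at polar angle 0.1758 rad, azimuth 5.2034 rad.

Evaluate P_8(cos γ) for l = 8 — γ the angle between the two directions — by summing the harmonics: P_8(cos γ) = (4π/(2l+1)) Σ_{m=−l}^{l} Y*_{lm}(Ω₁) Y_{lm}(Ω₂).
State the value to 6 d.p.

-0.203904

Summing Y*_{l m}(θ₁,φ₁)·Y_{l m}(θ₂,φ₂) over m ∈ [−8, 8]; prefactor 4π/(2·8+1) = 0.739198:
  term(m=-8) = +0.000000+0.000000i   from Y*(Ω₁)=-0.133268-0.227064i, Y(Ω₂)=-0.000000+0.000000i
  term(m=-7) = -0.000004+0.000002i   from Y*(Ω₁)=+0.119278+0.434270i, Y(Ω₂)=+0.000003+0.000010i
  term(m=-6) = +0.000008-0.000043i   from Y*(Ω₁)=-0.001608-0.299973i, Y(Ω₂)=+0.000143+0.000028i
  term(m=-5) = -0.000127-0.000175i   from Y*(Ω₁)=+0.036417-0.138378i, Y(Ω₂)=+0.000958-0.001170i
  term(m=-4) = +0.004104+0.000523i   from Y*(Ω₁)=-0.176127+0.307594i, Y(Ω₂)=-0.004473-0.010782i
  term(m=-3) = -0.001196+0.000988i   from Y*(Ω₁)=+0.016456-0.016544i, Y(Ω₂)=-0.066146-0.006487i
  term(m=-2) = -0.005554+0.087497i   from Y*(Ω₁)=+0.285999-0.165804i, Y(Ω₂)=-0.147280+0.220550i
  term(m=-1) = -0.040097-0.042723i   from Y*(Ω₁)=-0.087149+0.023435i, Y(Ω₂)=+0.306132+0.572544i
  term(m=+0) = -0.190116-0.000000i   from Y*(Ω₁)=-0.316865-0.000000i, Y(Ω₂)=+0.599992+0.000000i
  term(m=+1) = -0.040097+0.042723i   from Y*(Ω₁)=+0.087149+0.023435i, Y(Ω₂)=-0.306132+0.572544i
  term(m=+2) = -0.005554-0.087497i   from Y*(Ω₁)=+0.285999+0.165804i, Y(Ω₂)=-0.147280-0.220550i
  term(m=+3) = -0.001196-0.000988i   from Y*(Ω₁)=-0.016456-0.016544i, Y(Ω₂)=+0.066146-0.006487i
  term(m=+4) = +0.004104-0.000523i   from Y*(Ω₁)=-0.176127-0.307594i, Y(Ω₂)=-0.004473+0.010782i
  term(m=+5) = -0.000127+0.000175i   from Y*(Ω₁)=-0.036417-0.138378i, Y(Ω₂)=-0.000958-0.001170i
  term(m=+6) = +0.000008+0.000043i   from Y*(Ω₁)=-0.001608+0.299973i, Y(Ω₂)=+0.000143-0.000028i
  term(m=+7) = -0.000004-0.000002i   from Y*(Ω₁)=-0.119278+0.434270i, Y(Ω₂)=-0.000003+0.000010i
  term(m=+8) = +0.000000-0.000000i   from Y*(Ω₁)=-0.133268+0.227064i, Y(Ω₂)=-0.000000-0.000000i
Σ over m = -0.275845+0.000000i; ×(4π/17) → -0.203904+0.000000i. Real part: -0.203904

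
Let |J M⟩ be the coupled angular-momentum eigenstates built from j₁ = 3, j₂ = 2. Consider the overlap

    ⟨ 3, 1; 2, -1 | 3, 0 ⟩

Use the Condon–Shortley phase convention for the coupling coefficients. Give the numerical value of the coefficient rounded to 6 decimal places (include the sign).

j₁+j₂−J=2  J+j₁−j₂=4  J−j₁+j₂=2  j₁+j₂+J+1=9
(j₁±m₁, j₂±m₂, J±M) = (4,2,1,3,3,3)
P² = 96/5
sum k=0..1:
  [0] +1/8 = 1/8
  [1] −1/12 = -1/12
S = 1/24
C² = P²·S² = 1/30 ; C = +0.182574

+0.182574  (= +√(1/30))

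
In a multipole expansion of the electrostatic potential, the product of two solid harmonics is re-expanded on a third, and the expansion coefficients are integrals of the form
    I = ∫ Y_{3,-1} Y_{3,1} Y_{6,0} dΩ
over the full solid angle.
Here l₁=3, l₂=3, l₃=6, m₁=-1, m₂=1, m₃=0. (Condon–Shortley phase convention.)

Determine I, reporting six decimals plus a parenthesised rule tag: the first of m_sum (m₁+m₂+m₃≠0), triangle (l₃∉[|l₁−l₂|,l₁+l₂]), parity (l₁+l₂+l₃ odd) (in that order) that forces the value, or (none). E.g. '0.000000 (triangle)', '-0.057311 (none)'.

Checks pass: Σm=0; 12 even; l₃=6∈[0,6].
(2·3+1)(2·3+1)(2·6+1) = 637
Δ: 0! 6! 6! / 13! → 1/12012
sum: t=0:+1/1296 = 1/1296
3j²(3 3 6; 0 0 0) = Δ·Π!·Σ² = 100/3003  (sign +1)
sum: t=0:+1/2304 = 1/2304
3j²(3 3 6; -1 1 0) = Δ·Π!·Σ² = 75/4004  (sign +1)
combine: 4πI² = 637·100/3003·75/4004 = 625/1573
take √, sign +1: I = 0.17781595
No selection rule forces the value: the integral is nonzero (none).

0.177816 (none)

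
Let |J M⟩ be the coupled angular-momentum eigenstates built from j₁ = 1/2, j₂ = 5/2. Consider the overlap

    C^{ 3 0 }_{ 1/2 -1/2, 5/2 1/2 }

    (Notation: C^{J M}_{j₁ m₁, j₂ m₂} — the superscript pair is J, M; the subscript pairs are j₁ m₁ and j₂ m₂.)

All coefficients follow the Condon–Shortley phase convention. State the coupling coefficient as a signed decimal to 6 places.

+√(1/2) ≈ +0.707107

√[7·0!1!5!/7! · 0!1!3!2!3!3!] = √(72)
  +(−1)^0/∏(0,0,1,3,0,2)! = 1/12  (running 1/12)
⟨..|..⟩ = √(72)·(1/12) = +0.707107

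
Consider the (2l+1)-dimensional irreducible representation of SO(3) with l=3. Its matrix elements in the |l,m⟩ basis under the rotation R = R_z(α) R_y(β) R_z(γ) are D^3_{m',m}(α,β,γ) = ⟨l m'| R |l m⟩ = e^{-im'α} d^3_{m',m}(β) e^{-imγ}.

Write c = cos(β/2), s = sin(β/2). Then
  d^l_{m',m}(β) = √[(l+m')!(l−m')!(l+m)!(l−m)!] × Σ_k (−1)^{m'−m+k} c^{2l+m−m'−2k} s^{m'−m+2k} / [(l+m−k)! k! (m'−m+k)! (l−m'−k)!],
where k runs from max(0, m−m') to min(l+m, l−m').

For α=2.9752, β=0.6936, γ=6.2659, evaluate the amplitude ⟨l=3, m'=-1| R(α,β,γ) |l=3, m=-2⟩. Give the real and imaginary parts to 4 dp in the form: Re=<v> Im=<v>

Split into d^3_{-1,-2}(β=0.6936) × two z-phases.
Half-angle: c=0.940465, s=0.339890. N=√(2·24·1·120)=75.894664
Admissible k: 0..1 (factorial args all ≥0)
  k=0: (−1)^1·75.8947/(24)·0.9405^5·0.3399^1 = -0.790773
  k=1: (−1)^2·75.8947/(12)·0.9405^3·0.3399^3 = +0.206573
d^3_{-1,-2}(0.6936) = -0.790773 +0.206573 = -0.584200
Phases: e^{-i·(-1)·2.9752}=-0.986189+0.165626i, e^{-i·(-2)·6.2659}=+0.999402-0.034564i ⇒ D=+0.572443-0.116614i

Re=0.5724 Im=-0.1166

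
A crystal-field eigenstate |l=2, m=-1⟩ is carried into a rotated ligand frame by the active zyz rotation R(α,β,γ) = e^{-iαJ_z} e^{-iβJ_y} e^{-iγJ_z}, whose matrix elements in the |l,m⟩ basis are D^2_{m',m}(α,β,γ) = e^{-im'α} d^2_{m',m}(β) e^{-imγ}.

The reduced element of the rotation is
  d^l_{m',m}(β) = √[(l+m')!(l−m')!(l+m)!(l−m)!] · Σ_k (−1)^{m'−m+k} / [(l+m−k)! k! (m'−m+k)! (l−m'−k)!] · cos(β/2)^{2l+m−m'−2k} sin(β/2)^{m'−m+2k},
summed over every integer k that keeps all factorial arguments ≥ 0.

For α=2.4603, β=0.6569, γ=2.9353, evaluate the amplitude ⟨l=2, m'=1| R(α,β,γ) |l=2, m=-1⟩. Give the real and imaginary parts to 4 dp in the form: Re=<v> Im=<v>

First d^2_{1,-1}(β=0.6569), then the phase factors e^{-i(1)α} and e^{-i(-1)γ}:
c=cos(0.656900/2)=0.946543, s=sin(0.656900/2)=0.322576; N=√[6·1·1·6]=6.000000
k: max(0,(-1)−(1))=0 … min(2+(-1),2−(1))=1
  k=0: (−1)^2·6.0000/(2)·0.9465^2·0.3226^2 = +0.279684
  k=1: (−1)^3·6.0000/(6)·0.9465^0·0.3226^4 = -0.010828
d^2_{1,-1}(0.6569) = +0.279684 -0.010828 = +0.268856
Attach z-rotation phases: D = e^{-i(1)(2.4603)}·(+0.268856)·e^{-i(-1)(2.9353)} = +0.239092+0.122958i

Re=0.2391 Im=0.1230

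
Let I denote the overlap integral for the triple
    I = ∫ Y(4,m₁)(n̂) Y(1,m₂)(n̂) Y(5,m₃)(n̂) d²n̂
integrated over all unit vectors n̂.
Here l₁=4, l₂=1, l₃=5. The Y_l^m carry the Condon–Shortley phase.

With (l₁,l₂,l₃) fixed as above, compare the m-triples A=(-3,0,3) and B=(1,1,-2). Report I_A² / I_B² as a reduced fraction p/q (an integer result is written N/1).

Same 4,1,5: normalisation and zero-m 3j drop out of the ratio.
A: Δ: 0! 8! 2! / 11! → 1/495; sum: t=0:+1/5040 = 1/5040; 3j²(4 1 5; -3 0 3) = Δ·Π!·Σ² = 16/495  (sign +1)
B: Δ: 0! 8! 2! / 11! → 1/495; sum: t=0:+1/1440 = 1/1440; 3j²(4 1 5; 1 1 -2) = Δ·Π!·Σ² = 7/165  (sign -1)
I_A²/I_B² = (16/495)/(7/165) = 16/21

16/21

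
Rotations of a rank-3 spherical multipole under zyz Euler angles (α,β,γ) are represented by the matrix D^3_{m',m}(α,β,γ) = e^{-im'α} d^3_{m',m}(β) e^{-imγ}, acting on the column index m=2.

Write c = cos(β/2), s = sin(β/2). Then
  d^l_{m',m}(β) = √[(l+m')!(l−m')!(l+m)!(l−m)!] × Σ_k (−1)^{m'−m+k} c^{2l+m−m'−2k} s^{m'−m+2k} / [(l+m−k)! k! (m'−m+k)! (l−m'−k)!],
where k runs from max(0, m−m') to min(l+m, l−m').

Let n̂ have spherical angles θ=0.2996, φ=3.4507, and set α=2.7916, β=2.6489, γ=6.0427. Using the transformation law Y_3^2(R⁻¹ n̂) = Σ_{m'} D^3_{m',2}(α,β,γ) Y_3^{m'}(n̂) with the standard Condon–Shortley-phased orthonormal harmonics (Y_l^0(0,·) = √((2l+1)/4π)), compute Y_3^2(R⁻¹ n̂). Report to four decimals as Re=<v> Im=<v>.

Re=-0.3470 Im=0.0193

Need the full column D^3_{m',2} for m'=−3..3 at α=2.7916, β=2.6489, γ=6.0427.
cos(β/2)=0.243862, sin(β/2)=0.969810
d^3_{-3,2}: single k=5 term ⇒ +0.512452;  D = -0.431708+0.276107i
d^3_{-2,2}: k∈[4..5] ⇒ +0.263030 -0.831993 = -0.568963;  D = -0.555371+0.123617i
d^3_{-1,2}: k∈[3..4] ⇒ +0.083661 -0.661573 = -0.577912;  D = +0.572962+0.075477i
d^3_{0,2}: k∈[2..3] ⇒ +0.018218 -0.288135 = -0.269917;  D = -0.239294-0.124874i
d^3_{1,2}: k∈[1..2] ⇒ +0.002645 -0.083661 = -0.081016;  D = +0.054618+0.059837i
d^3_{2,2}: k∈[0..1] ⇒ +0.000210 -0.016631 = -0.016421;  D = -0.006241-0.015189i
d^3_{3,2}: single k=0 term ⇒ -0.002049;  D = +0.000082+0.002047i
Y_3^{m'}(θ=0.2996,φ=3.4507) and Σ D·Y over m':
  (-0.4317+0.2761i)·(-0.0064+0.0086i)  (-0.5554+0.1236i)·(+0.0693-0.0493i)  (+0.5730+0.0755i)·(-0.3239+0.1034i)  (-0.2393-0.1249i)·(+0.5578+0.0000i)  (+0.0546+0.0598i)·(+0.3239+0.1034i)  (-0.0062-0.0152i)·(+0.0693+0.0493i)  (+0.0001+0.0020i)·(+0.0064+0.0086i)
Y_3^2(R⁻¹ n̂) = -0.347048+0.019305i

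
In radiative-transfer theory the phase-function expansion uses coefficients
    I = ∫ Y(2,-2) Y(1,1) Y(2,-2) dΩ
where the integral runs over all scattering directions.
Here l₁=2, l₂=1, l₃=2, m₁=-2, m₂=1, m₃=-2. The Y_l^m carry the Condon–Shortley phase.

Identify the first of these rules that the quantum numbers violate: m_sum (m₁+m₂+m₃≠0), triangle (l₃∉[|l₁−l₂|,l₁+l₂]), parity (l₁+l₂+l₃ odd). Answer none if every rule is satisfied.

m_sum

m₁+m₂+m₃ = -2 + 1 − 2 = -3  ✗
triangle: |2−1|=1 ≤ l₃=2 ≤ 2+1=3
parity: l₁+l₂+l₃ = 5 is odd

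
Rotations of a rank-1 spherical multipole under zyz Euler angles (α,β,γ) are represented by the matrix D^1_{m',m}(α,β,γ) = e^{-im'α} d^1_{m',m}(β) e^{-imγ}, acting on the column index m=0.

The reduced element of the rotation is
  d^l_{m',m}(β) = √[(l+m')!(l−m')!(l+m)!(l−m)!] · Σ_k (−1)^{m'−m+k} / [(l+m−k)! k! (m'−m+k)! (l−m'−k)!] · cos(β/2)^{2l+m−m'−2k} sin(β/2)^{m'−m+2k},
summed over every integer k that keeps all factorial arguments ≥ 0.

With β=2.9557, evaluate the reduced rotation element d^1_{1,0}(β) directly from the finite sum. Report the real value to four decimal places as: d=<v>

d^1_{1,0}(β=2.9557) via the finite sum:
c=cos(2.955700/2)=0.092813, s=sin(2.955700/2)=0.995684; N=√[2·1·1·1]=1.414214
The bounds max(0,m−m')=0 and min(l+m,l−m')=0 give 1 term
  k=0: (−1)^1·1.4142/(1)·0.0928^1·0.9957^1 = -0.130690
d^1_{1,0}(2.9557) = -0.130690

d=-0.1307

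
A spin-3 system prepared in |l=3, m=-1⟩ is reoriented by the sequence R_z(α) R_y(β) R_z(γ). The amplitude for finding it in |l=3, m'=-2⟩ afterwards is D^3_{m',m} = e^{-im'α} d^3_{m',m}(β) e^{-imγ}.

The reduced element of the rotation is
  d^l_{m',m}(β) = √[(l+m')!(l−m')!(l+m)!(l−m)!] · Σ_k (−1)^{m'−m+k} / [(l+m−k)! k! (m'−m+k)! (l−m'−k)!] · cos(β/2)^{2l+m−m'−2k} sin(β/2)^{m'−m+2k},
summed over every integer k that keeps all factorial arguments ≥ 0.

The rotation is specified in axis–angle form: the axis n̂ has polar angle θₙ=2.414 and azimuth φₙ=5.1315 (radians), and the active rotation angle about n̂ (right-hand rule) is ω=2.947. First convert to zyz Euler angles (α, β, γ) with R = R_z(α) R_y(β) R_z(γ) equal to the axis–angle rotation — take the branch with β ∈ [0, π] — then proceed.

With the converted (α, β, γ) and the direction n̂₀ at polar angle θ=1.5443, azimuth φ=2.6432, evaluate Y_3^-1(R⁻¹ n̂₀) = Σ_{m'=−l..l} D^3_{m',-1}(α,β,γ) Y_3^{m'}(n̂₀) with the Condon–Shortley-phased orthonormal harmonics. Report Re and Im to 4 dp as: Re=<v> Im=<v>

Axis–angle → zyz. n̂ = (sinθₙcosφₙ, sinθₙsinφₙ, cosθₙ) = (+0.270651, -0.607512, -0.746778), ω = 2.9470.
R = I cosω + sinω [n̂]ₓ + (1−cosω) n̂n̂ᵀ gives
  R = [-0.836005, -0.181342, -0.517890; -0.470146, -0.249950, +0.846456; -0.282945, +0.951126, +0.123702]
β = atan2(√(R₁₃²+R₂₃²), R₃₃) = 1.446777; α = atan2(R₂₃, R₁₃) mod 2π = 2.119872; γ = atan2(R₃₂, −R₃₁) mod 2π = 1.281650
Need the full column D^3_{m',-1} for m'=−3..3 at α=2.1199, β=1.4468, γ=1.2816.
cos(β/2)=0.749567, sin(β/2)=0.661928
d^3_{-3,-1}: single k=2 term ⇒ +0.535685;  D = +0.113092+0.523611i
d^3_{-2,-1}: k∈[1..2] ⇒ +0.495295 -0.772493 = -0.277198;  D = -0.200581+0.191328i
d^3_{-1,-1}: k∈[0..2] ⇒ +0.177363 -1.106507 +0.647167 = -0.281977;  D = +0.272505+0.072471i
d^3_{0,-1}: k∈[0..2] ⇒ -0.542568 +1.269335 -0.329956 = +0.396811;  D = +0.113145+0.380339i
d^3_{1,-1}: k∈[0..2] ⇒ +0.829880 -0.862889 +0.084114 = +0.051105;  D = +0.034178-0.037994i
d^3_{2,-1}: k∈[0..1] ⇒ -0.772493 +0.301207 = -0.471286;  D = +0.463373+0.085996i
d^3_{3,-1}: single k=0 term ⇒ +0.417744;  D = +0.149338+0.390139i
Y_3^{m'}(θ=1.5443,φ=2.6432) and Σ D·Y over m':
  (+0.1131+0.5236i)·(-0.0315-0.4156i)  (-0.2006+0.1913i)·(+0.0147+0.0227i)  (+0.2725+0.0725i)·(+0.2828+0.1539i)  (+0.1131+0.3803i)·(-0.0296+0.0000i)  (+0.0342-0.0380i)·(-0.2828+0.1539i)  (+0.4634+0.0860i)·(+0.0147-0.0227i)  (+0.1493+0.3901i)·(+0.0315-0.4156i)
Y_3^-1(R⁻¹ n̂) = +0.441092-0.057114i

Re=0.4411 Im=-0.0571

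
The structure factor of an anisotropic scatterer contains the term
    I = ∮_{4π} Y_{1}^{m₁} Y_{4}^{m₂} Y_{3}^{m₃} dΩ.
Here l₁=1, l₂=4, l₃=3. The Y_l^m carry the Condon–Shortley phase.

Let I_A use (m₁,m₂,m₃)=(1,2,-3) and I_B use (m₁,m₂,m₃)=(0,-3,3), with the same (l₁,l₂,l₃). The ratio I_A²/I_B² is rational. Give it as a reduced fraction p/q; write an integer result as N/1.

1/7

l's match ⇒ only the (l;m) 3-j factors differ between A and B.
A: triangle coeff Δ(1,4,3) = 1/252; Σ_t [0,0]: t=0:+1/1440 = 1/1440; (3j)²=1/252 [(1 4 3; 1 2 -3)], sign=+1
B: triangle coeff Δ(1,4,3) = 1/252; Σ_t [1,1]: t=1:−1/720 = -1/720; (3j)²=1/36 [(1 4 3; 0 -3 3)], sign=-1
I_A²/I_B² = (1/252)/(1/36) = 1/7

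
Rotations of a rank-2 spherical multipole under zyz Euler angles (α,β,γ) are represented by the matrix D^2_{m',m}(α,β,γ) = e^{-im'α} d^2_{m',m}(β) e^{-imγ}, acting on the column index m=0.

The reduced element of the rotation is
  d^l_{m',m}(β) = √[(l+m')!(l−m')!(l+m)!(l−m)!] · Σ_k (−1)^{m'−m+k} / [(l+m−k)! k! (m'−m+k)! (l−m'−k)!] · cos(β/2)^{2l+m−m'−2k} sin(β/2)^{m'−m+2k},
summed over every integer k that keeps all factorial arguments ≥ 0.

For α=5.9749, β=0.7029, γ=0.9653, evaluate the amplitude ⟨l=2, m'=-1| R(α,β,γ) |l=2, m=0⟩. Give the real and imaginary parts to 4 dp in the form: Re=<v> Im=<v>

Re=0.5756 Im=-0.1833

Split into d^2_{-1,0}(β=0.7029) × two z-phases.
c=cos(0.702900/2)=0.938875, s=sin(0.702900/2)=0.344260; N=√[1·6·2·2]=4.898979
The bounds max(0,m−m')=1 and min(l+m,l−m')=2 give 2 terms
  k=1: (−1)^0·4.8990/(2)·0.9389^3·0.3443^1 = +0.697886
  k=2: (−1)^1·4.8990/(2)·0.9389^1·0.3443^3 = -0.093830
d^2_{-1,0}(0.7029) = +0.697886 -0.093830 = +0.604056
Attach z-rotation phases: D = e^{-i(-1)(5.9749)}·(+0.604056)·e^{-i(0)(0.9653)} = +0.575578-0.183286i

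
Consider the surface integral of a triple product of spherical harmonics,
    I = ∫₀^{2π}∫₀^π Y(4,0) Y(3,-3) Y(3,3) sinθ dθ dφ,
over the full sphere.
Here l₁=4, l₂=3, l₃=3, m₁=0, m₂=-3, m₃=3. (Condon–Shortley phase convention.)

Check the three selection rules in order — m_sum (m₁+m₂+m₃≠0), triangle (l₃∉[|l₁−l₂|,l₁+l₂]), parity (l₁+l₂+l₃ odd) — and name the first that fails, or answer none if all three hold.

m₁+m₂+m₃ = 0 − 3 + 3 = 0  ✓
triangle: |4−3|=1 ≤ l₃=3 ≤ 4+3=7  ✓
parity: l₁+l₂+l₃ = 10 is even  ✓

none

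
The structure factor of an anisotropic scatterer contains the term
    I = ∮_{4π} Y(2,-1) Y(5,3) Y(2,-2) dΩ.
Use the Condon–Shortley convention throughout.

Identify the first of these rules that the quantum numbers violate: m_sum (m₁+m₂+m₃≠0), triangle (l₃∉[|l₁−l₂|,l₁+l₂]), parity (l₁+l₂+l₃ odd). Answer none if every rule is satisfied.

triangle

m₁+m₂+m₃ = -1 + 3 − 2 = 0  ✓
triangle: need |l₁−l₂| ≤ l₃ ≤ l₁+l₂ = [3,7]; l₃=2 is outside  ✗
parity: l₁+l₂+l₃ = 9 is odd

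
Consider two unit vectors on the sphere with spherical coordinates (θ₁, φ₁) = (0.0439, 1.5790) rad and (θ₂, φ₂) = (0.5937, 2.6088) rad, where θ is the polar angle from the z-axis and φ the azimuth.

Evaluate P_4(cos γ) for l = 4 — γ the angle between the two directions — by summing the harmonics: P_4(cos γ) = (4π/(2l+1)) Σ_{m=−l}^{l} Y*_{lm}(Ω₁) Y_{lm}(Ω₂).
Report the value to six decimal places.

-0.089867

Expand P_4 via completeness: Σ_{m} conj(Y_{4,m}) at Ω₁ times Y_{4,m} at Ω₂ —
  term(m=-4) = -0.000000+0.000000i   from Y*(Ω₁)=+0.000002+0.000000i, Y(Ω₂)=-0.023038+0.036715i
  term(m=-3) = -0.000019-0.000001i   from Y*(Ω₁)=+0.000003-0.000106i, Y(Ω₂)=+0.005009-0.181575i
  term(m=-2) = -0.000722-0.001358i   from Y*(Ω₁)=-0.003856-0.000063i, Y(Ω₂)=+0.193018+0.348983i
  term(m=-1) = +0.016901-0.028132i   from Y*(Ω₁)=-0.000678+0.082685i, Y(Ω₂)=-0.341884-0.201600i
  term(m=+0) = -0.096682+0.000000i   from Y*(Ω₁)=+0.838149-0.000000i, Y(Ω₂)=-0.115352+0.000000i
  term(m=+1) = +0.016901+0.028132i   from Y*(Ω₁)=+0.000678+0.082685i, Y(Ω₂)=+0.341884-0.201600i
  term(m=+2) = -0.000722+0.001358i   from Y*(Ω₁)=-0.003856+0.000063i, Y(Ω₂)=+0.193018-0.348983i
  term(m=+3) = -0.000019+0.000001i   from Y*(Ω₁)=-0.000003-0.000106i, Y(Ω₂)=-0.005009-0.181575i
  term(m=+4) = -0.000000-0.000000i   from Y*(Ω₁)=+0.000002-0.000000i, Y(Ω₂)=-0.023038-0.036715i
Total Σ_m = -0.064362+0.000000i. Multiply by 1.396263: -0.089867+0.000000i. P_4(cos γ) = -0.089867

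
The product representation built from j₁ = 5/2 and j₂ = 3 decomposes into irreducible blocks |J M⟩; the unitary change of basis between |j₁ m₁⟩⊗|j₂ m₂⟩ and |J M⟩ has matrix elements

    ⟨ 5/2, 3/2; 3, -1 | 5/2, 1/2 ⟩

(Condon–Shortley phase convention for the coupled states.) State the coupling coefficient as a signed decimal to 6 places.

−√(1/35) = -0.169031

triangle: 3!*2!*3!/9! = 72/362880
(j±m)!: 4!*1!*2!*4!*3!*2! = 13824
prefactor² = (2J+1)*Δ*N² = 576/35
  k=0: +1/(0!*3!*1!*2!*1!*1!) = 1/12
  k=1: −1/(1!*2!*0!*1!*2!*2!) = -1/8
Σ = -1/24  ⇒  CG² = 576/35*(-1/24)² = 1/35
CG = −√(1/35) = -0.169031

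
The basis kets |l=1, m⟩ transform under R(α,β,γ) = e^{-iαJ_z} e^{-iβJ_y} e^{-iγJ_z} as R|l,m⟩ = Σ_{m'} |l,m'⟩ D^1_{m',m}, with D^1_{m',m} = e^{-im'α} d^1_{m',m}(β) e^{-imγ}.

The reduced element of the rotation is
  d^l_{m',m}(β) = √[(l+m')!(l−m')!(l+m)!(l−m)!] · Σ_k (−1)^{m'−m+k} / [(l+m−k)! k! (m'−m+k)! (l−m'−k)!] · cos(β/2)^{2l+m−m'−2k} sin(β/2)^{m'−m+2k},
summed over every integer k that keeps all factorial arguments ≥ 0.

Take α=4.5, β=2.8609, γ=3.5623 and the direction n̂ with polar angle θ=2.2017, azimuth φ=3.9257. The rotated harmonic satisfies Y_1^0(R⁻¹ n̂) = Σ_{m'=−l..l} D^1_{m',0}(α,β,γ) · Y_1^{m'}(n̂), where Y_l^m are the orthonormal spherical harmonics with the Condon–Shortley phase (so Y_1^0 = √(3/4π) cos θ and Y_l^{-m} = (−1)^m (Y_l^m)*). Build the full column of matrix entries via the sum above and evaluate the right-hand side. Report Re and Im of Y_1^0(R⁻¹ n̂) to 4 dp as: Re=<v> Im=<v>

Need the full column D^1_{m',0} for m'=−1..1 at α=4.5000, β=2.8609, γ=3.5623.
cos(β/2)=0.139886, sin(β/2)=0.990168
d^1_{-1,0}: single k=1 term ⇒ +0.195884;  D = -0.041291-0.191482i
d^1_{0,0}: k∈[0..1] ⇒ +0.019568 -0.980432 = -0.960864;  D = -0.960864+0.000000i
d^1_{1,0}: single k=0 term ⇒ -0.195884;  D = +0.041291-0.191482i
Y_1^{m'}(θ=2.2017,φ=3.9257) and Σ D·Y over m':
  (-0.0413-0.1915i)·(-0.1975+0.1970i)  (-0.9609+0.0000i)·(-0.2882+0.0000i)  (+0.0413-0.1915i)·(+0.1975+0.1970i)
Y_1^0(R⁻¹ n̂) = +0.368697+0.000000i

Re=0.3687 Im=0.0000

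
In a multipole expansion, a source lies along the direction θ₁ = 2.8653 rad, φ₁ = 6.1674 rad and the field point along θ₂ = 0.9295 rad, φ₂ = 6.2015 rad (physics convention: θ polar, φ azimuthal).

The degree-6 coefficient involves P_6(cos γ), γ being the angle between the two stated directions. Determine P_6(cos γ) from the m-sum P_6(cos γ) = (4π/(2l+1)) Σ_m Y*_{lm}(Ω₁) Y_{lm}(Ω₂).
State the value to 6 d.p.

0.234111

Summing Y*_{l m}(θ₁,φ₁)·Y_{l m}(θ₂,φ₂) over m ∈ [−6, 6]; prefactor 4π/(2·6+1) = 0.966644:
  m=-6: (0.00015 - 0.00013j) × (0.11284 + 0.06020j) = 0.00002 - 0.00001j  (running Σ = 0.00002 - 0.00001j)
  m=-5: (-0.00204 + 0.00133j) × (0.30356 + 0.13137j) = -0.00079 + 0.00014j  (running Σ = -0.00077 + 0.00013j)
  m=-4: (0.01623 - 0.00810j) × (0.40915 + 0.13866j) = 0.00776 - 0.00107j  (running Σ = 0.00700 - 0.00093j)
  m=-3: (-0.08590 + 0.03110j) × (0.18221 + 0.04557j) = -0.01707 + 0.00175j  (running Σ = -0.01007 + 0.00082j)
  m=-2: (0.29748 - 0.07015j) × (-0.25076 - 0.04134j) = -0.07750 + 0.00529j  (running Σ = -0.08757 + 0.00611j)
  m=-1: (-0.59109 + 0.06875j) × (-0.29719 - 0.02433j) = 0.17734 - 0.00605j  (running Σ = 0.08977 + 0.00006j)
  m=0: (0.34940 + 0.00000j) × (0.17932 + 0.00000j) = 0.06265 + 0.00000j  (running Σ = 0.15242 + 0.00006j)
  m=1: (0.59109 + 0.06875j) × (0.29719 - 0.02433j) = 0.17734 + 0.00605j  (running Σ = 0.32976 + 0.00611j)
  m=2: (0.29748 + 0.07015j) × (-0.25076 + 0.04134j) = -0.07750 - 0.00529j  (running Σ = 0.25226 + 0.00082j)
  m=3: (0.08590 + 0.03110j) × (-0.18221 + 0.04557j) = -0.01707 - 0.00175j  (running Σ = 0.23519 - 0.00093j)
  m=4: (0.01623 + 0.00810j) × (0.40915 - 0.13866j) = 0.00776 + 0.00107j  (running Σ = 0.24296 + 0.00013j)
  m=5: (0.00204 + 0.00133j) × (-0.30356 + 0.13137j) = -0.00079 - 0.00014j  (running Σ = 0.24217 - 0.00001j)
  m=6: (0.00015 + 0.00013j) × (0.11284 - 0.06020j) = 0.00002 + 0.00001j  (running Σ = 0.24219 - 0.00000j)
Total Σ_m = 0.24219 - 0.00000j. Multiply by 0.966644: 0.23411 - 0.00000j. P_6(cos γ) = 0.234111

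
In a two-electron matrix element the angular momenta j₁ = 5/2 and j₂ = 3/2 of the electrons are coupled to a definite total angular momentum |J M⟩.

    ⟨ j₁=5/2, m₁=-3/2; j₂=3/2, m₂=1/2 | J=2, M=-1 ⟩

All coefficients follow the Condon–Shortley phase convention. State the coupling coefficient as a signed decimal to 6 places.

+0.154303  (= +√(1/42))

√[5·2!3!1!/7! · 1!4!2!1!1!3!] = √(24/7)
  +(−1)^1/∏(1,1,3,1,0,0)! = -1/6  (running -1/6)
  +(−1)^2/∏(2,0,2,0,1,1)! = 1/4  (running 1/12)
⟨..|..⟩ = √(24/7)·(1/12) = +0.154303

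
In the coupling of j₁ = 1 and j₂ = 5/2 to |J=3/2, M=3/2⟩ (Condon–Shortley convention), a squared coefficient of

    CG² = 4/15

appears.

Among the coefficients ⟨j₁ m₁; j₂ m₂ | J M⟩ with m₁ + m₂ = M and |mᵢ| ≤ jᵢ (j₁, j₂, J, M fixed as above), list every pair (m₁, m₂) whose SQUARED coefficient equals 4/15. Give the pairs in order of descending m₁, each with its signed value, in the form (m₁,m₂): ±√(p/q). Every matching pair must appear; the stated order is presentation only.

(0,3/2): −√(4/15)

Admissible pairs with m₁+m₂ = M = 3/2: (-1,5/2), (0,3/2), (1,1/2)
  (m₁,m₂)=(1,1/2): CG² = 1/15, CG = +√(1/15)
  (m₁,m₂)=(0,3/2): CG² = 4/15, CG = −√(4/15)   ← matches the target
  (m₁,m₂)=(-1,5/2): CG² = 2/3, CG = +√(2/3)
Pairs with CG² = 4/15: (0,3/2): −√(4/15)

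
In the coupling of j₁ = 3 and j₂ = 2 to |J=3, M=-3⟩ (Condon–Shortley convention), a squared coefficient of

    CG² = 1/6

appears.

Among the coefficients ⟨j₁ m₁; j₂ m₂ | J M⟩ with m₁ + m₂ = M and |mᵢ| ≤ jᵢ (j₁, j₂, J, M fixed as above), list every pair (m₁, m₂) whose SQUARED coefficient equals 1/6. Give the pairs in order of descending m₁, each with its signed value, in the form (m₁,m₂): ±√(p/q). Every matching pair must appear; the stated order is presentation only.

Admissible pairs with m₁+m₂ = M = -3: (-3,0), (-2,-1), (-1,-2)
  (m₁,m₂)=(-1,-2): CG² = 1/6, CG = +√(1/6)   ← matches the target
  (m₁,m₂)=(-2,-1): CG² = 5/12, CG = −√(5/12)
  (m₁,m₂)=(-3,0): CG² = 5/12, CG = +√(5/12)
Pairs with CG² = 1/6: (-1,-2): +√(1/6)

(-1,-2): +√(1/6)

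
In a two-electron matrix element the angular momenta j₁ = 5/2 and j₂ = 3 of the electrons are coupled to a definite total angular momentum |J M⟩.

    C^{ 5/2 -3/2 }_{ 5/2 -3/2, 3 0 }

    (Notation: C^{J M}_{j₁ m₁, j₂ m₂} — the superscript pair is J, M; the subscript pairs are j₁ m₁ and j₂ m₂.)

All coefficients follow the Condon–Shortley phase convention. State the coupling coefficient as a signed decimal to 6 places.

√[6·3!2!3!/9! · 1!4!3!3!1!4!] = √(864/35)
  +(−1)^2/∏(2,1,2,1,0,2)! = 1/8  (running 1/8)
  +(−1)^3/∏(3,0,1,0,1,3)! = -1/36  (running 7/72)
⟨..|..⟩ = √(864/35)·(7/72) = +0.483046

+√(7/30) = +0.483046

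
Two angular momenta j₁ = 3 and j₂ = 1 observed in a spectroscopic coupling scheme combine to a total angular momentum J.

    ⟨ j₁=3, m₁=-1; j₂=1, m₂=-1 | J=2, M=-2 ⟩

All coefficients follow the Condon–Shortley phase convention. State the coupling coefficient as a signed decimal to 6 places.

+0.218218

j₁+j₂−J=2  J+j₁−j₂=4  J−j₁+j₂=0  j₁+j₂+J+1=7
(j₁±m₁, j₂±m₂, J±M) = (2,4,0,2,0,4)
P² = 768/7
sum k=0..0:
  [0] +1/48 = 1/48
S = 1/48
C² = P²·S² = 1/21 ; C = +0.218218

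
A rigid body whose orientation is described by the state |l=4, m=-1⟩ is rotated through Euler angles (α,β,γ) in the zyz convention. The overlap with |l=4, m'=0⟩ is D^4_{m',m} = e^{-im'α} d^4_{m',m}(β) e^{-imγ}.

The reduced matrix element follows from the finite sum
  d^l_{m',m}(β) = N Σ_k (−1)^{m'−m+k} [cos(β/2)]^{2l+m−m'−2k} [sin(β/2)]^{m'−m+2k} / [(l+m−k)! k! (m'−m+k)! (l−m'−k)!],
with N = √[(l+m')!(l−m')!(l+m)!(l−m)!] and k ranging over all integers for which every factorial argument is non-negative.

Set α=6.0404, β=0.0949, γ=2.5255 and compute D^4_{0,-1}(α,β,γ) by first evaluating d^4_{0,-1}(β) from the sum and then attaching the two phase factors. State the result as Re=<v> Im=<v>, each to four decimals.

Re=0.1694 Im=-0.1200

First d^4_{0,-1}(β=0.0949), then the phase factors e^{-i(0)α} and e^{-i(-1)γ}:
c=cos(0.094900/2)=0.998874, s=sin(0.094900/2)=0.047432; N=√[24·24·6·120]=643.987578
Admissible k: 0..3 (factorial args all ≥0)
  k=0: (−1)^1·643.9876/(144)·0.9989^7·0.0474^1 = -0.210458
  k=1: (−1)^2·643.9876/(24)·0.9989^5·0.0474^3 = +0.002847
  k=2: (−1)^3·643.9876/(24)·0.9989^3·0.0474^5 = -0.000006
  k=3: (−1)^4·643.9876/(144)·0.9989^1·0.0474^7 = +0.000000
d^4_{0,-1}(0.0949) = -0.210458 +0.002847 -0.000006 +0.000000 = -0.207617
Attach z-rotation phases: D = e^{-i(0)(6.0404)}·(-0.207617)·e^{-i(-1)(2.5255)} = +0.169445-0.119971i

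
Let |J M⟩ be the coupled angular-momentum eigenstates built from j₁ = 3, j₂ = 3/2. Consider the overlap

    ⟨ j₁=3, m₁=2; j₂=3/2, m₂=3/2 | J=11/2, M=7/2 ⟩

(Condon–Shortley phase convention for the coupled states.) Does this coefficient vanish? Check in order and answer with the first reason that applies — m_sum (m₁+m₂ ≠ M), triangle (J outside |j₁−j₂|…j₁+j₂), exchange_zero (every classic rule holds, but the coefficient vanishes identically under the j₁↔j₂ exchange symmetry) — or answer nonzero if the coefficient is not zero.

triangle

m-sum: m₁+m₂ = 2+3/2 = 7/2, M = 7/2  ✓
triangle: need |j₁−j₂| ≤ J ≤ j₁+j₂, i.e. J ∈ [3/2, 9/2]; J = 11/2 is outside ✗ ⇒ coefficient is 0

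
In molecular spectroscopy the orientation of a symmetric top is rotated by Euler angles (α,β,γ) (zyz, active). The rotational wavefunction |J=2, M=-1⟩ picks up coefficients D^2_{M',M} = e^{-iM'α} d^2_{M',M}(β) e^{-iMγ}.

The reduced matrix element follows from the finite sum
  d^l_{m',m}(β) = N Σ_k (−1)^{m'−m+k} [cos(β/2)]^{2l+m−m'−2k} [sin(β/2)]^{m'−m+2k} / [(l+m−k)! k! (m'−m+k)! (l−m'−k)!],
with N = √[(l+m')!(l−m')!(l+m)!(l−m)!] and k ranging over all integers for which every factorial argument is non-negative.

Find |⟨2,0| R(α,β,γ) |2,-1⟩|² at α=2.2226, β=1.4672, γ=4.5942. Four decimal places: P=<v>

P=0.0159

D^2_{0,-1}(2.2226,1.4672,4.5942) = e^{-i·0·2.2226}·d^2_{0,-1}(1.4672)·e^{-i·-1·4.5942}. Compute d first:
Half-angle: c=0.742769, s=0.669548. N=√(2·2·1·6)=4.898979
k: max(0,(-1)−(0))=0 … min(2+(-1),2−(0))=1
  k=0: (−1)^1·4.8990/(2)·0.7428^3·0.6695^1 = -0.672076
  k=1: (−1)^2·4.8990/(2)·0.7428^1·0.6695^3 = +0.546103
d^2_{0,-1}(1.4672) = -0.672076 +0.546103 = -0.125973
|D^2_{0,-1}|² = |d^2_{0,-1}(β)|² = (-0.125973)² = 0.015869 (the z-rotation phases have unit modulus)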